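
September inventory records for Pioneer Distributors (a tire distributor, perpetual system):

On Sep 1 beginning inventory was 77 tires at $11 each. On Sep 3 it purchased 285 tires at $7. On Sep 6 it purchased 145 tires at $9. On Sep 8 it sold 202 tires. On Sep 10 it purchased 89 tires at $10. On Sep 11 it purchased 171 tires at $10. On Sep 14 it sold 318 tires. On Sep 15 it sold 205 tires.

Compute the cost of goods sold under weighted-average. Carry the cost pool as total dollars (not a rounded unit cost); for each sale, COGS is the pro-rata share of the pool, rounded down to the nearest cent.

After Sep 1: 77 on hand, pool $847.00 (≈ $11.0000 each)
After Sep 3: 362 on hand, pool $2,842.00 (≈ $7.8508 each)
After Sep 6: 507 on hand, pool $4,147.00 (≈ $8.1795 each)
Sep 8, sell 202: 202/507 × $4,147.00 → $1,652.25
After Sep 10: 394 on hand, pool $3,384.75 (≈ $8.5907 each)
After Sep 11: 565 on hand, pool $5,094.75 (≈ $9.0173 each)
Sep 14, sell 318: 318/565 × $5,094.75 → $2,867.48
Sep 15, sell 205: 205/247 × $2,227.27 → $1,848.54
Total COGS = $1,652.25 + $2,867.48 + $1,848.54 = $6,368.27
Ending inventory (cost pool remaining) = $378.73

COGS = $6,368.27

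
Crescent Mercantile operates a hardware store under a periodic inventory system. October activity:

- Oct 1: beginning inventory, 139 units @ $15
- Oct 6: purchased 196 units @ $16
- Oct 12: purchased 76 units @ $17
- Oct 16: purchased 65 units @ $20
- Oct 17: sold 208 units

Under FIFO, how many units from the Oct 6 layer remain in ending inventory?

127

Oct 17, 208 sold [FIFO — oldest first]: 139 @ $15 + 69 @ $16 = $3,189
Ending inventory: 127 @ $16 + 76 @ $17 + 65 @ $20 = $4,624
Check: goods available $7,813 = COGS $3,189 + ending $4,624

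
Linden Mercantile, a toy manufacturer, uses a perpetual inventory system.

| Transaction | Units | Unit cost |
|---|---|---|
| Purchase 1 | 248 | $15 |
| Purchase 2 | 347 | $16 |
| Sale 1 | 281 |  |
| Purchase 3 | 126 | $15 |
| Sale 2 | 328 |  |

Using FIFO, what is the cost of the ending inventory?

Ending inventory = $1,680

Sale 1 (281) [FIFO — oldest first]: 248 @ $15 + 33 @ $16 = $4,248
Sale 2 (328) [FIFO — oldest first]: 314 @ $16 + 14 @ $15 = $5,234
Total COGS = $4,248 + $5,234 = $9,482
Ending inventory: 112 @ $15 = $1,680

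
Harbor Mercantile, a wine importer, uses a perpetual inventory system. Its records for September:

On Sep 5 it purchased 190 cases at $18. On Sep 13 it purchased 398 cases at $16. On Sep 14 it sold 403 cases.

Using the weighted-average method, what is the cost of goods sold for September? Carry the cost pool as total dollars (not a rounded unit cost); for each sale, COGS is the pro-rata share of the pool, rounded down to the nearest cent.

COGS = $6,708.44

After Sep 5: 190 on hand, pool $3,420.00 (≈ $18.0000 each)
After Sep 13: 588 on hand, pool $9,788.00 (≈ $16.6463 each)
Sep 14, sell 403: 403/588 × $9,788.00 → $6,708.44
Ending inventory (cost pool remaining) = $3,079.56
Check: goods available $9,788.00 = COGS $6,708.44 + ending $3,079.56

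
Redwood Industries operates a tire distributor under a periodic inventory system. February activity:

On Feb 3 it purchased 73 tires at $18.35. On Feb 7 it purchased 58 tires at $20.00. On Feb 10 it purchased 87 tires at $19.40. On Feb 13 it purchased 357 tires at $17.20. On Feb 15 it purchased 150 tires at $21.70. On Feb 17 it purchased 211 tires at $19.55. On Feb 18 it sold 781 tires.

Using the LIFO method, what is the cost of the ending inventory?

Ending inventory = $2,965.15

Feb 18, 781 sold [LIFO — newest first]: 211 @ $19.55 + 150 @ $21.70 + 357 @ $17.20 + 63 @ $19.40 = $14,742.65
Ending inventory: 73 @ $18.35 + 58 @ $20.00 + 24 @ $19.40 = $2,965.15
Check: goods available $17,707.80 = COGS $14,742.65 + ending $2,965.15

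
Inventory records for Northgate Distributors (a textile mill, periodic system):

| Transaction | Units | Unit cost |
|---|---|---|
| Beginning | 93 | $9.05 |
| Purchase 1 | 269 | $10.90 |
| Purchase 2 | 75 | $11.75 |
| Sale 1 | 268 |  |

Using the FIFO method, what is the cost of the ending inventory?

Ending inventory = $1,905.85

Sale 1 (268) [FIFO — oldest first]: 93 @ $9.05 + 175 @ $10.90 = $2,749.15
Ending inventory: 94 @ $10.90 + 75 @ $11.75 = $1,905.85
Check: goods available $4,655.00 = COGS $2,749.15 + ending $1,905.85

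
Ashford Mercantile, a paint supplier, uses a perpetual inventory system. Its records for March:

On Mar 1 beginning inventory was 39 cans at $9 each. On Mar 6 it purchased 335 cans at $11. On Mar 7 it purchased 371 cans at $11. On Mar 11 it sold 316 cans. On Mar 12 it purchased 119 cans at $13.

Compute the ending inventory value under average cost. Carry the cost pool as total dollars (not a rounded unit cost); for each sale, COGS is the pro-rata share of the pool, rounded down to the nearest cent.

Ending inventory = $6,221.09

After Mar 1: 39 on hand, pool $351.00 (≈ $9.0000 each)
After Mar 6: 374 on hand, pool $4,036.00 (≈ $10.7914 each)
After Mar 7: 745 on hand, pool $8,117.00 (≈ $10.8953 each)
Mar 11, sell 316: 316/745 × $8,117.00 → $3,442.91
After Mar 12: 548 on hand, pool $6,221.09 (≈ $11.3524 each)
Ending inventory (cost pool remaining) = $6,221.09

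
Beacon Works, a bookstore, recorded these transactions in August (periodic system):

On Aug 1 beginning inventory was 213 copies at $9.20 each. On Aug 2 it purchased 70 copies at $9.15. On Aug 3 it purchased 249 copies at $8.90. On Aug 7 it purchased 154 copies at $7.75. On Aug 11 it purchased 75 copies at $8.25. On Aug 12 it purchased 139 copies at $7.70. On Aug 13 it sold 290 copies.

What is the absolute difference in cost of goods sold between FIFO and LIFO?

FIFO COGS: 213 @ $9.20 + 70 @ $9.15 + 7 @ $8.90 = $2,662.40
LIFO COGS: 139 @ $7.70 + 75 @ $8.25 + 76 @ $7.75 = $2,278.05
Difference = |$2,662.40 − $2,278.05| = $384.35

$384.35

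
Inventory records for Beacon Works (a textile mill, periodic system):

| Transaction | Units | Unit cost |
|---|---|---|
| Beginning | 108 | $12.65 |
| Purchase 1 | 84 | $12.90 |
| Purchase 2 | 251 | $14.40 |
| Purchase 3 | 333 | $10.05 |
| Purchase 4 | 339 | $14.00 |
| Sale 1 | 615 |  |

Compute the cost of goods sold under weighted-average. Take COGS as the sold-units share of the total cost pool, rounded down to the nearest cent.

Sale 1, sell 615: 615/1115 × $14,156.85 → $7,808.48
Ending inventory (cost pool remaining) = $6,348.37
Check: goods available $14,156.85 = COGS $7,808.48 + ending $6,348.37

COGS = $7,808.48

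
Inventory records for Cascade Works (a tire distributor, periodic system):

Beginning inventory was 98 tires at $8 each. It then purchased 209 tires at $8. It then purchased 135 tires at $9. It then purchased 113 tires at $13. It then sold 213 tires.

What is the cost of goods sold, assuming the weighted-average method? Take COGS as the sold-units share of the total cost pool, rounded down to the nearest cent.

COGS = $1,972.64

Sale 1, sell 213: 213/555 × $5,140.00 → $1,972.64
Ending inventory (cost pool remaining) = $3,167.36
Check: goods available $5,140.00 = COGS $1,972.64 + ending $3,167.36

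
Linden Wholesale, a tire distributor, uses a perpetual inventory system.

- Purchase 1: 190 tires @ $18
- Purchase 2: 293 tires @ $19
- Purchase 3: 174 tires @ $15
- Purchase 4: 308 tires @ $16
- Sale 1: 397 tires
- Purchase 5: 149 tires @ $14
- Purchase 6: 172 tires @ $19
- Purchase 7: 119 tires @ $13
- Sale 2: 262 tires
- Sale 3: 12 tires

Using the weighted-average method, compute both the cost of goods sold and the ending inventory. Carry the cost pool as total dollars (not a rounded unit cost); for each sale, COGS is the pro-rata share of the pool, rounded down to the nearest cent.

COGS = $11,318.16; ending inventory = $12,107.84

After Purchase 1: 190 on hand, pool $3,420.00 (≈ $18.0000 each)
After Purchase 2: 483 on hand, pool $8,987.00 (≈ $18.6066 each)
After Purchase 3: 657 on hand, pool $11,597.00 (≈ $17.6514 each)
After Purchase 4: 965 on hand, pool $16,525.00 (≈ $17.1244 each)
Sale 1, sell 397: 397/965 × $16,525.00 → $6,798.36
After Purchase 5: 717 on hand, pool $11,812.64 (≈ $16.4751 each)
After Purchase 6: 889 on hand, pool $15,080.64 (≈ $16.9636 each)
After Purchase 7: 1008 on hand, pool $16,627.64 (≈ $16.4957 each)
Sale 2, sell 262: 262/1008 × $16,627.64 → $4,321.86
Sale 3, sell 12: 12/746 × $12,305.78 → $197.94
Total COGS = $6,798.36 + $4,321.86 + $197.94 = $11,318.16
Ending inventory (cost pool remaining) = $12,107.84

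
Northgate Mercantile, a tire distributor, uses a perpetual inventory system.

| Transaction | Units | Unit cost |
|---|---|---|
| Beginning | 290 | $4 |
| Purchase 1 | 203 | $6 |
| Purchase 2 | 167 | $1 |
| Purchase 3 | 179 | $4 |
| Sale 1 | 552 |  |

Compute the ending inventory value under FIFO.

Sale 1 (552) [FIFO — oldest first]: 290 @ $4 + 203 @ $6 + 59 @ $1 = $2,437
Ending inventory: 108 @ $1 + 179 @ $4 = $824
Check: goods available $3,261 = COGS $2,437 + ending $824

Ending inventory = $824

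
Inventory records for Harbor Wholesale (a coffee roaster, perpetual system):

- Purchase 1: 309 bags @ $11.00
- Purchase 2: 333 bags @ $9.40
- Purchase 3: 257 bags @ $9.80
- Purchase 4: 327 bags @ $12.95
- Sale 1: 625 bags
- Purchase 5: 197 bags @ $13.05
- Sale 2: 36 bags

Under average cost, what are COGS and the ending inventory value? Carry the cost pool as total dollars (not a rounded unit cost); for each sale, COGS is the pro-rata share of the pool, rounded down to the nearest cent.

COGS = $7,180.94; ending inventory = $8,672.36

After Purchase 1: 309 on hand, pool $3,399.00 (≈ $11.0000 each)
After Purchase 2: 642 on hand, pool $6,529.20 (≈ $10.1701 each)
After Purchase 3: 899 on hand, pool $9,047.80 (≈ $10.0643 each)
After Purchase 4: 1226 on hand, pool $13,282.45 (≈ $10.8340 each)
Sale 1, sell 625: 625/1226 × $13,282.45 → $6,771.23
After Purchase 5: 798 on hand, pool $9,082.07 (≈ $11.3810 each)
Sale 2, sell 36: 36/798 × $9,082.07 → $409.71
Total COGS = $6,771.23 + $409.71 = $7,180.94
Ending inventory (cost pool remaining) = $8,672.36
Check: goods available $15,853.30 = COGS $7,180.94 + ending $8,672.36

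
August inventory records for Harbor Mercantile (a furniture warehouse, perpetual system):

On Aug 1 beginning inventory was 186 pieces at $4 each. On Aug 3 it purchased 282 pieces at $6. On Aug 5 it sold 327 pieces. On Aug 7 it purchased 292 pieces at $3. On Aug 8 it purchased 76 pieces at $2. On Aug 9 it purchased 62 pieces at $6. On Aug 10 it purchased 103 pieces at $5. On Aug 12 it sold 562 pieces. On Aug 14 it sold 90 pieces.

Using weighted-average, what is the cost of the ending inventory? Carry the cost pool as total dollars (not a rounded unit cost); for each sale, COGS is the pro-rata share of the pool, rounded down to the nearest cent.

Ending inventory = $86.47

After Aug 1: 186 on hand, pool $744.00 (≈ $4.0000 each)
After Aug 3: 468 on hand, pool $2,436.00 (≈ $5.2051 each)
Aug 5, sell 327: 327/468 × $2,436.00 → $1,702.07
After Aug 7: 433 on hand, pool $1,609.93 (≈ $3.7181 each)
After Aug 8: 509 on hand, pool $1,761.93 (≈ $3.4616 each)
After Aug 9: 571 on hand, pool $2,133.93 (≈ $3.7372 each)
After Aug 10: 674 on hand, pool $2,648.93 (≈ $3.9302 each)
Aug 12, sell 562: 562/674 × $2,648.93 → $2,208.75
Aug 14, sell 90: 90/112 × $440.18 → $353.71
Total COGS = $1,702.07 + $2,208.75 + $353.71 = $4,264.53
Ending inventory (cost pool remaining) = $86.47
Check: goods available $4,351.00 = COGS $4,264.53 + ending $86.47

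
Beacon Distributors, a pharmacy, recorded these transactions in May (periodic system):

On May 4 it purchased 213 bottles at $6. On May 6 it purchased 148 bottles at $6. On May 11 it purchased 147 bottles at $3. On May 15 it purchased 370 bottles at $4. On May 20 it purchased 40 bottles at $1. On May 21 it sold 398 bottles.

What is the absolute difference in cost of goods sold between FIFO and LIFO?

$805

FIFO COGS: 213 @ $6 + 148 @ $6 + 37 @ $3 = $2,277
LIFO COGS: 40 @ $1 + 358 @ $4 = $1,472
Difference = |$2,277 − $1,472| = $805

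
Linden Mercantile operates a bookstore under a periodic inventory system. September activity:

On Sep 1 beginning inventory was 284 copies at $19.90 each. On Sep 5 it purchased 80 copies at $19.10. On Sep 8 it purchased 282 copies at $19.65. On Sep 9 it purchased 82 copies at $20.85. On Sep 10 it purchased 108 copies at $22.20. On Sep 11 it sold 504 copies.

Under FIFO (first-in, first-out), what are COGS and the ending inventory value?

Sep 11, 504 sold [FIFO — oldest first]: 284 @ $19.90 + 80 @ $19.10 + 140 @ $19.65 = $9,930.60
Ending inventory: 142 @ $19.65 + 82 @ $20.85 + 108 @ $22.20 = $6,897.60
Check: goods available $16,828.20 = COGS $9,930.60 + ending $6,897.60

COGS = $9,930.60; ending inventory = $6,897.60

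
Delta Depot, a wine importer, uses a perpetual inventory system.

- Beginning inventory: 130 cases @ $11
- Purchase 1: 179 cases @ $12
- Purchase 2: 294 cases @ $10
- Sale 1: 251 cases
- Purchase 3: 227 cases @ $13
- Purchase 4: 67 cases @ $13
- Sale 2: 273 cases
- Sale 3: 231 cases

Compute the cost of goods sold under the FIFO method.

COGS = $8,494

Sale 1 (251) [FIFO — oldest first]: 130 @ $11 + 121 @ $12 = $2,882
Sale 2 (273) [FIFO — oldest first]: 58 @ $12 + 215 @ $10 = $2,846
Sale 3 (231) [FIFO — oldest first]: 79 @ $10 + 152 @ $13 = $2,766
Total COGS = $2,882 + $2,846 + $2,766 = $8,494
Ending inventory: 75 @ $13 + 67 @ $13 = $1,846
Check: goods available $10,340 = COGS $8,494 + ending $1,846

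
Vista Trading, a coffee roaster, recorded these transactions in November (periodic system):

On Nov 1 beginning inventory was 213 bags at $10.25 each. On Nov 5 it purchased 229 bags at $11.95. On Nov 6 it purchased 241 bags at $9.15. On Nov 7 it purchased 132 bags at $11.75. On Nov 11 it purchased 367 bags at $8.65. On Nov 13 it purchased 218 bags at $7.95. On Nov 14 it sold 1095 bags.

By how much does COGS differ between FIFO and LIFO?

FIFO COGS: 213 @ $10.25 + 229 @ $11.95 + 241 @ $9.15 + 132 @ $11.75 + 280 @ $8.65 = $11,097.95
LIFO COGS: 218 @ $7.95 + 367 @ $8.65 + 132 @ $11.75 + 241 @ $9.15 + 137 @ $11.95 = $10,300.95
Difference = |$11,097.95 − $10,300.95| = $797.00

$797.00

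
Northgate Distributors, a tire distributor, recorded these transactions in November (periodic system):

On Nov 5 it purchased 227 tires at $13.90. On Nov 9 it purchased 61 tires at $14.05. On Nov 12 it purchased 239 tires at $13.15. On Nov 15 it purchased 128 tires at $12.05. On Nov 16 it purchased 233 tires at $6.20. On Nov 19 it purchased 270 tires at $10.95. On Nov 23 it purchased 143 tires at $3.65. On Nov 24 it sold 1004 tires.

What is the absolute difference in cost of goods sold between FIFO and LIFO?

FIFO COGS: 227 @ $13.90 + 61 @ $14.05 + 239 @ $13.15 + 128 @ $12.05 + 233 @ $6.20 + 116 @ $10.95 = $11,412.40
LIFO COGS: 143 @ $3.65 + 270 @ $10.95 + 233 @ $6.20 + 128 @ $12.05 + 230 @ $13.15 = $9,489.95
Difference = |$11,412.40 − $9,489.95| = $1,922.45

$1,922.45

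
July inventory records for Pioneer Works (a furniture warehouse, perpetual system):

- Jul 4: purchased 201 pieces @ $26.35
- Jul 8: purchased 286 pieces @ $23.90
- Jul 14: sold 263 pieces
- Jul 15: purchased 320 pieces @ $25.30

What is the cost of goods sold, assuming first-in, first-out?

COGS = $6,778.15

Jul 14, 263 sold [FIFO — oldest first]: 201 @ $26.35 + 62 @ $23.90 = $6,778.15
Ending inventory: 224 @ $23.90 + 320 @ $25.30 = $13,449.60
Check: goods available $20,227.75 = COGS $6,778.15 + ending $13,449.60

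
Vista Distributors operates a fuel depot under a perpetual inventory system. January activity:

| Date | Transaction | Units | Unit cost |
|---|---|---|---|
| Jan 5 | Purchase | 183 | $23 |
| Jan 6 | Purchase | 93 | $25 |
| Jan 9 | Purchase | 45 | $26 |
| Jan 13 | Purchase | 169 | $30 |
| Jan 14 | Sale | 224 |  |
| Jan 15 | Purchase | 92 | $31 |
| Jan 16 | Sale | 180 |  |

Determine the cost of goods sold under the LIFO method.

Jan 14, 224 sold [LIFO — newest first]: 169 @ $30 + 45 @ $26 + 10 @ $25 = $6,490
Jan 16, 180 sold [LIFO — newest first]: 92 @ $31 + 83 @ $25 + 5 @ $23 = $5,042
Total COGS = $6,490 + $5,042 = $11,532
Ending inventory: 178 @ $23 = $4,094

COGS = $11,532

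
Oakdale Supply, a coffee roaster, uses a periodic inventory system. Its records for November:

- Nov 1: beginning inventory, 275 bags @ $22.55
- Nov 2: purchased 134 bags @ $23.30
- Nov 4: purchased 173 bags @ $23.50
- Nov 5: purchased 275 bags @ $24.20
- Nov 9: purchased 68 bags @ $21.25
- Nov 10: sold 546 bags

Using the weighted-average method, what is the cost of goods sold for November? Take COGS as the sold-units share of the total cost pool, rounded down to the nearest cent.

Nov 10, sell 546: 546/925 × $21,488.95 → $12,684.28
Ending inventory (cost pool remaining) = $8,804.67

COGS = $12,684.28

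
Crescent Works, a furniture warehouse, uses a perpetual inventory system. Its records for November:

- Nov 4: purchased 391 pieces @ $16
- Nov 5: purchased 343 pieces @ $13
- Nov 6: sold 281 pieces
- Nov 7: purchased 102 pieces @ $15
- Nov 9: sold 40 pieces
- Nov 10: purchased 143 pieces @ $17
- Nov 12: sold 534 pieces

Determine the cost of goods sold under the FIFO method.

COGS = $12,568

Nov 6, 281 sold [FIFO — oldest first]: 281 @ $16 = $4,496
Nov 9, 40 sold [FIFO — oldest first]: 40 @ $16 = $640
Nov 12, 534 sold [FIFO — oldest first]: 70 @ $16 + 343 @ $13 + 102 @ $15 + 19 @ $17 = $7,432
Total COGS = $4,496 + $640 + $7,432 = $12,568
Ending inventory: 124 @ $17 = $2,108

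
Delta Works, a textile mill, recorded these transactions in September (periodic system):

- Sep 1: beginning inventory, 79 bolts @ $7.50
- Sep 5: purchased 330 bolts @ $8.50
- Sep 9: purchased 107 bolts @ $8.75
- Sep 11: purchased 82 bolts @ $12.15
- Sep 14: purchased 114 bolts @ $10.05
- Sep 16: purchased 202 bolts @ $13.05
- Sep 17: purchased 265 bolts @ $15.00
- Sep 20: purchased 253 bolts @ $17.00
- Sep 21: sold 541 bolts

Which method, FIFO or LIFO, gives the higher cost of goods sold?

FIFO COGS: 79 @ $7.50 + 330 @ $8.50 + 107 @ $8.75 + 25 @ $12.15 = $4,637.50
LIFO COGS: 253 @ $17.00 + 265 @ $15.00 + 23 @ $13.05 = $8,576.15

LIFO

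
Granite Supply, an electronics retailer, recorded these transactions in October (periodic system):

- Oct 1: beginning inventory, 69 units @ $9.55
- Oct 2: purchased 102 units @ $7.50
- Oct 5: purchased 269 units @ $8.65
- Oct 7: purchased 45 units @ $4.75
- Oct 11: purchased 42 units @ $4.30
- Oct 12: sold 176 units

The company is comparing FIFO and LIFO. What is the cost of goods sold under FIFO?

FIFO COGS: 69 @ $9.55 + 102 @ $7.50 + 5 @ $8.65 = $1,467.20
LIFO COGS: 42 @ $4.30 + 45 @ $4.75 + 89 @ $8.65 = $1,164.20

COGS = $1,467.20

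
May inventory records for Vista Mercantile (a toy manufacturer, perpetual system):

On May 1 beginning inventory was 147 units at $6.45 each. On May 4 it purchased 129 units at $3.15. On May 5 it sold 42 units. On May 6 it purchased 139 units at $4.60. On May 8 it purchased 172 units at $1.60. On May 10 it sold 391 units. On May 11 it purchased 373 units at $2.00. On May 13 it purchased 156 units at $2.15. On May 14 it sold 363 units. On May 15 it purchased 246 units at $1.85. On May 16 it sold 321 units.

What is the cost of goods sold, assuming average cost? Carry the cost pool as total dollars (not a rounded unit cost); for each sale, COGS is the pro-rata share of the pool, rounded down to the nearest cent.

After May 1: 147 on hand, pool $948.15 (≈ $6.4500 each)
After May 4: 276 on hand, pool $1,354.50 (≈ $4.9076 each)
May 5, sell 42: 42/276 × $1,354.50 → $206.11
After May 6: 373 on hand, pool $1,787.79 (≈ $4.7930 each)
After May 8: 545 on hand, pool $2,062.99 (≈ $3.7853 each)
May 10, sell 391: 391/545 × $2,062.99 → $1,480.05
After May 11: 527 on hand, pool $1,328.94 (≈ $2.5217 each)
After May 13: 683 on hand, pool $1,664.34 (≈ $2.4368 each)
May 14, sell 363: 363/683 × $1,664.34 → $884.56
After May 15: 566 on hand, pool $1,234.88 (≈ $2.1818 each)
May 16, sell 321: 321/566 × $1,234.88 → $700.34
Total COGS = $206.11 + $1,480.05 + $884.56 + $700.34 = $3,271.06
Ending inventory (cost pool remaining) = $534.54
Check: goods available $3,805.60 = COGS $3,271.06 + ending $534.54

COGS = $3,271.06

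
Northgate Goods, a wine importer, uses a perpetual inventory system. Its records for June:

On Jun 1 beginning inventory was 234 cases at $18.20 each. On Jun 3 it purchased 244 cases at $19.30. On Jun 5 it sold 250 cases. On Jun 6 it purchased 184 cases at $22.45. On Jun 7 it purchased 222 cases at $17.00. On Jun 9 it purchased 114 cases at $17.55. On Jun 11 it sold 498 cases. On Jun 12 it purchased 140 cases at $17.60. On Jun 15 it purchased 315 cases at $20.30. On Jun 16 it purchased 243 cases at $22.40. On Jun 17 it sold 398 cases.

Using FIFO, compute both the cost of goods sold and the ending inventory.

COGS = $21,499.90; ending inventory = $11,675.30

Jun 5, 250 sold [FIFO — oldest first]: 234 @ $18.20 + 16 @ $19.30 = $4,567.60
Jun 11, 498 sold [FIFO — oldest first]: 228 @ $19.30 + 184 @ $22.45 + 86 @ $17.00 = $9,993.20
Jun 17, 398 sold [FIFO — oldest first]: 136 @ $17.00 + 114 @ $17.55 + 140 @ $17.60 + 8 @ $20.30 = $6,939.10
Total COGS = $4,567.60 + $9,993.20 + $6,939.10 = $21,499.90
Ending inventory: 307 @ $20.30 + 243 @ $22.40 = $11,675.30
Check: goods available $33,175.20 = COGS $21,499.90 + ending $11,675.30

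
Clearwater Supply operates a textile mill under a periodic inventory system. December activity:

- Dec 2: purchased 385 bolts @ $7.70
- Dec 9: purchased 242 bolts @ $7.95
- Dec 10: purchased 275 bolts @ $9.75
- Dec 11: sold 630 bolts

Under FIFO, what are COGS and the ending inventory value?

Dec 11, 630 sold [FIFO — oldest first]: 385 @ $7.70 + 242 @ $7.95 + 3 @ $9.75 = $4,917.65
Ending inventory: 272 @ $9.75 = $2,652.00

COGS = $4,917.65; ending inventory = $2,652.00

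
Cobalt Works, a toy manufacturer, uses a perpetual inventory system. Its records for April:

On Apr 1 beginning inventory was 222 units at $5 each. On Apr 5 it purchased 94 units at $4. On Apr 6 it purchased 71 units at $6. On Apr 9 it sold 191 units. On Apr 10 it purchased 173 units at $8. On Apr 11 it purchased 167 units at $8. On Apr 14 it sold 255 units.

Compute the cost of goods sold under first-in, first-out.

Apr 9, 191 sold [FIFO — oldest first]: 191 @ $5 = $955
Apr 14, 255 sold [FIFO — oldest first]: 31 @ $5 + 94 @ $4 + 71 @ $6 + 59 @ $8 = $1,429
Total COGS = $955 + $1,429 = $2,384
Ending inventory: 114 @ $8 + 167 @ $8 = $2,248

COGS = $2,384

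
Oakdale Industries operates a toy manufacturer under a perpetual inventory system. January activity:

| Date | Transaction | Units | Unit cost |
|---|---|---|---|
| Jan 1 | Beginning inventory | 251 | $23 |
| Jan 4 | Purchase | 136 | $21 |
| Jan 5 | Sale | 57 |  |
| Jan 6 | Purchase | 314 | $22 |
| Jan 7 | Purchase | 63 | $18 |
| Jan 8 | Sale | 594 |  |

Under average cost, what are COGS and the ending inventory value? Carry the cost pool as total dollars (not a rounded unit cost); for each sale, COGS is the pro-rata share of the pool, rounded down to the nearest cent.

After Jan 1: 251 on hand, pool $5,773.00 (≈ $23.0000 each)
After Jan 4: 387 on hand, pool $8,629.00 (≈ $22.2972 each)
Jan 5, sell 57: 57/387 × $8,629.00 → $1,270.93
After Jan 6: 644 on hand, pool $14,266.07 (≈ $22.1523 each)
After Jan 7: 707 on hand, pool $15,400.07 (≈ $21.7823 each)
Jan 8, sell 594: 594/707 × $15,400.07 → $12,938.67
Total COGS = $1,270.93 + $12,938.67 = $14,209.60
Ending inventory (cost pool remaining) = $2,461.40

COGS = $14,209.60; ending inventory = $2,461.40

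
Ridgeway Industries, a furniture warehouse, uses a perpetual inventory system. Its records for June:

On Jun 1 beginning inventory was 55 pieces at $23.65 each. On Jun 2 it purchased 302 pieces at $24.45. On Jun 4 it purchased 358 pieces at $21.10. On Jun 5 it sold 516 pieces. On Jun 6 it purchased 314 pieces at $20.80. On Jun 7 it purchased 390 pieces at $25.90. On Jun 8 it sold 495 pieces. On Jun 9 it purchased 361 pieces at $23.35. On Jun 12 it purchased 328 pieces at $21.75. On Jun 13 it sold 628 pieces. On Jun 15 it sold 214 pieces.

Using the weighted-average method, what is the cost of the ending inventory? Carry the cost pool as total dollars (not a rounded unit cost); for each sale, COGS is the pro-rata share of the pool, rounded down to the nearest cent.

After Jun 1: 55 on hand, pool $1,300.75 (≈ $23.6500 each)
After Jun 2: 357 on hand, pool $8,684.65 (≈ $24.3268 each)
After Jun 4: 715 on hand, pool $16,238.45 (≈ $22.7111 each)
Jun 5, sell 516: 516/715 × $16,238.45 → $11,718.93
After Jun 6: 513 on hand, pool $11,050.72 (≈ $21.5414 each)
After Jun 7: 903 on hand, pool $21,151.72 (≈ $23.4238 each)
Jun 8, sell 495: 495/903 × $21,151.72 → $11,594.79
After Jun 9: 769 on hand, pool $17,986.28 (≈ $23.3892 each)
After Jun 12: 1097 on hand, pool $25,120.28 (≈ $22.8991 each)
Jun 13, sell 628: 628/1097 × $25,120.28 → $14,380.61
Jun 15, sell 214: 214/469 × $10,739.67 → $4,900.40
Total COGS = $11,718.93 + $11,594.79 + $14,380.61 + $4,900.40 = $42,594.73
Ending inventory (cost pool remaining) = $5,839.27
Check: goods available $48,434.00 = COGS $42,594.73 + ending $5,839.27

Ending inventory = $5,839.27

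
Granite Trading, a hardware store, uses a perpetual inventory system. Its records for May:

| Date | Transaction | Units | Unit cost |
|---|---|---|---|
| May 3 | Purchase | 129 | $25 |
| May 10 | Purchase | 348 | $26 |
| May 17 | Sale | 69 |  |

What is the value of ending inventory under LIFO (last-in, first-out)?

Ending inventory = $10,479

May 17, 69 sold [LIFO — newest first]: 69 @ $26 = $1,794
Ending inventory: 129 @ $25 + 279 @ $26 = $10,479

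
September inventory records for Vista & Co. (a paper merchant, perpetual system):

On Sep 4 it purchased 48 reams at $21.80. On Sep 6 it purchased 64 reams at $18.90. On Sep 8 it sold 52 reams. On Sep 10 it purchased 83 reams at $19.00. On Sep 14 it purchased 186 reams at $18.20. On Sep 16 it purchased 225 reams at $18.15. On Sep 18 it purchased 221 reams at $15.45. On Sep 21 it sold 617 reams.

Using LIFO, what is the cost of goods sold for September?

COGS = $11,593.20

Sep 8, 52 sold [LIFO — newest first]: 52 @ $18.90 = $982.80
Sep 21, 617 sold [LIFO — newest first]: 221 @ $15.45 + 225 @ $18.15 + 171 @ $18.20 = $10,610.40
Total COGS = $982.80 + $10,610.40 = $11,593.20
Ending inventory: 48 @ $21.80 + 12 @ $18.90 + 83 @ $19.00 + 15 @ $18.20 = $3,123.20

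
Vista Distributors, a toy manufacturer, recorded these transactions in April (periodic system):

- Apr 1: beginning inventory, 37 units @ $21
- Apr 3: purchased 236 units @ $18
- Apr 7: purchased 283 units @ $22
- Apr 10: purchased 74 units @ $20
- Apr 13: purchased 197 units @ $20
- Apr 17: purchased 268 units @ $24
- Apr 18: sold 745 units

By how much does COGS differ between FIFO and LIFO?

$1,353

FIFO COGS: 37 @ $21 + 236 @ $18 + 283 @ $22 + 74 @ $20 + 115 @ $20 = $15,031
LIFO COGS: 268 @ $24 + 197 @ $20 + 74 @ $20 + 206 @ $22 = $16,384
Difference = |$15,031 − $16,384| = $1,353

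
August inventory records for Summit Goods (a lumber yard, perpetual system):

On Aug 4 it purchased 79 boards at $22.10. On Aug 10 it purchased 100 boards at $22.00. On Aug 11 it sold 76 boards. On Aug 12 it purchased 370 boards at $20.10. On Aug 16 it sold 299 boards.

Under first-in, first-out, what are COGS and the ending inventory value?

COGS = $7,885.50; ending inventory = $3,497.40

Aug 11, 76 sold [FIFO — oldest first]: 76 @ $22.10 = $1,679.60
Aug 16, 299 sold [FIFO — oldest first]: 3 @ $22.10 + 100 @ $22.00 + 196 @ $20.10 = $6,205.90
Total COGS = $1,679.60 + $6,205.90 = $7,885.50
Ending inventory: 174 @ $20.10 = $3,497.40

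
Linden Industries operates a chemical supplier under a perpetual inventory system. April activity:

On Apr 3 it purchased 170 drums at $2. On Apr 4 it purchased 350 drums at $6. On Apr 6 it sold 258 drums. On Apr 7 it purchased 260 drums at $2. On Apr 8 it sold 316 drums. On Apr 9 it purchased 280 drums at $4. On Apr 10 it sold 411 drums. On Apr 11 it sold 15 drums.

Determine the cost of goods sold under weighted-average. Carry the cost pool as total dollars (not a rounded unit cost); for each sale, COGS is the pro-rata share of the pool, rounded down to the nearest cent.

COGS = $3,856.49

After Apr 3: 170 on hand, pool $340.00 (≈ $2.0000 each)
After Apr 4: 520 on hand, pool $2,440.00 (≈ $4.6923 each)
Apr 6, sell 258: 258/520 × $2,440.00 → $1,210.61
After Apr 7: 522 on hand, pool $1,749.39 (≈ $3.3513 each)
Apr 8, sell 316: 316/522 × $1,749.39 → $1,059.01
After Apr 9: 486 on hand, pool $1,810.38 (≈ $3.7251 each)
Apr 10, sell 411: 411/486 × $1,810.38 → $1,531.00
Apr 11, sell 15: 15/75 × $279.38 → $55.87
Total COGS = $1,210.61 + $1,059.01 + $1,531.00 + $55.87 = $3,856.49
Ending inventory (cost pool remaining) = $223.51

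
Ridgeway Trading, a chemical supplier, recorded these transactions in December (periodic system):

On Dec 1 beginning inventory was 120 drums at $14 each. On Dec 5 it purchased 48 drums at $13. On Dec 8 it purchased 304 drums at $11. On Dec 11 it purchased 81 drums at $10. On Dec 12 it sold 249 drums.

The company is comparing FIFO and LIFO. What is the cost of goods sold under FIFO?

COGS = $3,195

FIFO COGS: 120 @ $14 + 48 @ $13 + 81 @ $11 = $3,195
LIFO COGS: 81 @ $10 + 168 @ $11 = $2,658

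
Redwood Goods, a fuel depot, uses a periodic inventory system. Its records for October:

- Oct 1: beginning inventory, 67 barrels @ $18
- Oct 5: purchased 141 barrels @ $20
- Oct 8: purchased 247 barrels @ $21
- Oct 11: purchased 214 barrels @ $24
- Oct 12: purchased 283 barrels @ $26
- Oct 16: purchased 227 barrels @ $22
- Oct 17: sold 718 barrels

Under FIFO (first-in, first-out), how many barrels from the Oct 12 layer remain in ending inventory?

Oct 17, 718 sold [FIFO — oldest first]: 67 @ $18 + 141 @ $20 + 247 @ $21 + 214 @ $24 + 49 @ $26 = $15,623
Ending inventory: 234 @ $26 + 227 @ $22 = $11,078

234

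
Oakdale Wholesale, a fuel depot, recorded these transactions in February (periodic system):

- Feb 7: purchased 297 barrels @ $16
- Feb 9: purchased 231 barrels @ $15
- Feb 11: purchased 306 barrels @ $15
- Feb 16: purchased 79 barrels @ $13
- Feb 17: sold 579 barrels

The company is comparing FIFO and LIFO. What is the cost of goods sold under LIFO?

FIFO COGS: 297 @ $16 + 231 @ $15 + 51 @ $15 = $8,982
LIFO COGS: 79 @ $13 + 306 @ $15 + 194 @ $15 = $8,527

COGS = $8,527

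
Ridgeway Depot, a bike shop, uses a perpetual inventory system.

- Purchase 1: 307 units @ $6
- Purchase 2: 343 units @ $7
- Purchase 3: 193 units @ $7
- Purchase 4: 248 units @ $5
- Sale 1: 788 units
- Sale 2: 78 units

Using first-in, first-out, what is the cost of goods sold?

Sale 1 (788) [FIFO — oldest first]: 307 @ $6 + 343 @ $7 + 138 @ $7 = $5,209
Sale 2 (78) [FIFO — oldest first]: 55 @ $7 + 23 @ $5 = $500
Total COGS = $5,209 + $500 = $5,709
Ending inventory: 225 @ $5 = $1,125
Check: goods available $6,834 = COGS $5,709 + ending $1,125

COGS = $5,709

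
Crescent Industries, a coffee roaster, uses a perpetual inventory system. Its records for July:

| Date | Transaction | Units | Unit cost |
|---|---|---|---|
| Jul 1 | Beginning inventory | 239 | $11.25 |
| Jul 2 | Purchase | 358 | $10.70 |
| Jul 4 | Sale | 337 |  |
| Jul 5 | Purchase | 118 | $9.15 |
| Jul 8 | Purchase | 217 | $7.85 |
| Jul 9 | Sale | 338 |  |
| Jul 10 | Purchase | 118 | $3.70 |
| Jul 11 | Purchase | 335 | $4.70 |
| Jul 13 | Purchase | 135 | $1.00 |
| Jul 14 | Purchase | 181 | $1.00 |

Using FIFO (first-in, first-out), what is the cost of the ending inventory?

Jul 4, 337 sold [FIFO — oldest first]: 239 @ $11.25 + 98 @ $10.70 = $3,737.35
Jul 9, 338 sold [FIFO — oldest first]: 260 @ $10.70 + 78 @ $9.15 = $3,495.70
Total COGS = $3,737.35 + $3,495.70 = $7,233.05
Ending inventory: 40 @ $9.15 + 217 @ $7.85 + 118 @ $3.70 + 335 @ $4.70 + 135 @ $1.00 + 181 @ $1.00 = $4,396.55

Ending inventory = $4,396.55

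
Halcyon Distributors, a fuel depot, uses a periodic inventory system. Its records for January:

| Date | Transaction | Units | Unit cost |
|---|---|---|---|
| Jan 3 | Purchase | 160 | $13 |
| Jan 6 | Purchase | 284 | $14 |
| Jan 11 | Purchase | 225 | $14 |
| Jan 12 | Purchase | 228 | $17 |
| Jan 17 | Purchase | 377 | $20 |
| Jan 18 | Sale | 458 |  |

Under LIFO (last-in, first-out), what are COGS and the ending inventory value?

COGS = $8,917; ending inventory = $11,705

Jan 18, 458 sold [LIFO — newest first]: 377 @ $20 + 81 @ $17 = $8,917
Ending inventory: 160 @ $13 + 284 @ $14 + 225 @ $14 + 147 @ $17 = $11,705
Check: goods available $20,622 = COGS $8,917 + ending $11,705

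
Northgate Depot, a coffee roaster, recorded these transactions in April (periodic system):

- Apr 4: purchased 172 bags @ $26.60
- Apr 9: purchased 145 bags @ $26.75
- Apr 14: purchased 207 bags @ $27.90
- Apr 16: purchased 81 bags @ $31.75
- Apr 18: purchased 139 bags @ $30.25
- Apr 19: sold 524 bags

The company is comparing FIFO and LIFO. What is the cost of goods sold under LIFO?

FIFO COGS: 172 @ $26.60 + 145 @ $26.75 + 207 @ $27.90 = $14,229.25
LIFO COGS: 139 @ $30.25 + 81 @ $31.75 + 207 @ $27.90 + 97 @ $26.75 = $15,146.55

COGS = $15,146.55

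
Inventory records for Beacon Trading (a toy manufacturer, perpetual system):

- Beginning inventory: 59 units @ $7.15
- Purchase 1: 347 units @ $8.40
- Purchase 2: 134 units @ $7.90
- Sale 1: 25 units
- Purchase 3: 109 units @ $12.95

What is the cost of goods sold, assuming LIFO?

COGS = $197.50

Sale 1 (25) [LIFO — newest first]: 25 @ $7.90 = $197.50
Ending inventory: 59 @ $7.15 + 347 @ $8.40 + 109 @ $7.90 + 109 @ $12.95 = $5,609.30
Check: goods available $5,806.80 = COGS $197.50 + ending $5,609.30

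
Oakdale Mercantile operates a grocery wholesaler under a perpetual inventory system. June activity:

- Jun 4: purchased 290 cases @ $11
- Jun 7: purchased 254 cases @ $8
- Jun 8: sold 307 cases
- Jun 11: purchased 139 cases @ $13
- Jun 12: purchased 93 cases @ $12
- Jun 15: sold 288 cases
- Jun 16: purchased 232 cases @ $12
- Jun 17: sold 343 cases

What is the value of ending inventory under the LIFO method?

Jun 8, 307 sold [LIFO — newest first]: 254 @ $8 + 53 @ $11 = $2,615
Jun 15, 288 sold [LIFO — newest first]: 93 @ $12 + 139 @ $13 + 56 @ $11 = $3,539
Jun 17, 343 sold [LIFO — newest first]: 232 @ $12 + 111 @ $11 = $4,005
Total COGS = $2,615 + $3,539 + $4,005 = $10,159
Ending inventory: 70 @ $11 = $770
Check: goods available $10,929 = COGS $10,159 + ending $770

Ending inventory = $770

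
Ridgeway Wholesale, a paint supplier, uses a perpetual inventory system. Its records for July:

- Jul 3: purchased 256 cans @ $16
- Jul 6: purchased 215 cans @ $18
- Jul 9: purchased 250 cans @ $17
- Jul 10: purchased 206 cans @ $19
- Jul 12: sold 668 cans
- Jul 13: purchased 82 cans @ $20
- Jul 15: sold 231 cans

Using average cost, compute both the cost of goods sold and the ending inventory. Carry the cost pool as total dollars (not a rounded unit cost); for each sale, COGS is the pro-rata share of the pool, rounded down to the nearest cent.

COGS = $15,787.20; ending inventory = $1,982.80

After Jul 3: 256 on hand, pool $4,096.00 (≈ $16.0000 each)
After Jul 6: 471 on hand, pool $7,966.00 (≈ $16.9130 each)
After Jul 9: 721 on hand, pool $12,216.00 (≈ $16.9431 each)
After Jul 10: 927 on hand, pool $16,130.00 (≈ $17.4002 each)
Jul 12, sell 668: 668/927 × $16,130.00 → $11,623.34
After Jul 13: 341 on hand, pool $6,146.66 (≈ $18.0254 each)
Jul 15, sell 231: 231/341 × $6,146.66 → $4,163.86
Total COGS = $11,623.34 + $4,163.86 = $15,787.20
Ending inventory (cost pool remaining) = $1,982.80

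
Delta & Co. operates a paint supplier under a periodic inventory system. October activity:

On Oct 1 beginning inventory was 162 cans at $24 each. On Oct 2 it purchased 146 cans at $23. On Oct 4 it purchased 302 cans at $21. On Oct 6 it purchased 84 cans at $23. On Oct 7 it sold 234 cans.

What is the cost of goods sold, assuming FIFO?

Oct 7, 234 sold [FIFO — oldest first]: 162 @ $24 + 72 @ $23 = $5,544
Ending inventory: 74 @ $23 + 302 @ $21 + 84 @ $23 = $9,976

COGS = $5,544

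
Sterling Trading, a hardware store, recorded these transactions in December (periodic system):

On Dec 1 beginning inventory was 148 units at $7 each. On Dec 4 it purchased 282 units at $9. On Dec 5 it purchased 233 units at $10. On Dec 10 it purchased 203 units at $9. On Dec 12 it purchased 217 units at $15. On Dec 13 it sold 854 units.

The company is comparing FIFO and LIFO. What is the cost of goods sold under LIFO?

FIFO COGS: 148 @ $7 + 282 @ $9 + 233 @ $10 + 191 @ $9 = $7,623
LIFO COGS: 217 @ $15 + 203 @ $9 + 233 @ $10 + 201 @ $9 = $9,221

COGS = $9,221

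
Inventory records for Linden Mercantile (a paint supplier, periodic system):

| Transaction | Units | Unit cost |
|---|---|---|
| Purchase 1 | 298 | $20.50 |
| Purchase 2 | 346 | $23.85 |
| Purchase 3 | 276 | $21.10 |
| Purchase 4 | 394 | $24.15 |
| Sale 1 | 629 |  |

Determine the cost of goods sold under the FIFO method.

COGS = $14,003.35

Sale 1 (629) [FIFO — oldest first]: 298 @ $20.50 + 331 @ $23.85 = $14,003.35
Ending inventory: 15 @ $23.85 + 276 @ $21.10 + 394 @ $24.15 = $15,696.45
Check: goods available $29,699.80 = COGS $14,003.35 + ending $15,696.45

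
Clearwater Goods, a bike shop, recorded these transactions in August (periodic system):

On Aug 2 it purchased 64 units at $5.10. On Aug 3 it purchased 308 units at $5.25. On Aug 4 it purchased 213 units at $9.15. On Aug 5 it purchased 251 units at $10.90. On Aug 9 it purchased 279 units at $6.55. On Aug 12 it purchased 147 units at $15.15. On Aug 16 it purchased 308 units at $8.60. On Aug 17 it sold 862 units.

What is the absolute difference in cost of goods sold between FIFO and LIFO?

$1,299.95

FIFO COGS: 64 @ $5.10 + 308 @ $5.25 + 213 @ $9.15 + 251 @ $10.90 + 26 @ $6.55 = $6,798.55
LIFO COGS: 308 @ $8.60 + 147 @ $15.15 + 279 @ $6.55 + 128 @ $10.90 = $8,098.50
Difference = |$6,798.55 − $8,098.50| = $1,299.95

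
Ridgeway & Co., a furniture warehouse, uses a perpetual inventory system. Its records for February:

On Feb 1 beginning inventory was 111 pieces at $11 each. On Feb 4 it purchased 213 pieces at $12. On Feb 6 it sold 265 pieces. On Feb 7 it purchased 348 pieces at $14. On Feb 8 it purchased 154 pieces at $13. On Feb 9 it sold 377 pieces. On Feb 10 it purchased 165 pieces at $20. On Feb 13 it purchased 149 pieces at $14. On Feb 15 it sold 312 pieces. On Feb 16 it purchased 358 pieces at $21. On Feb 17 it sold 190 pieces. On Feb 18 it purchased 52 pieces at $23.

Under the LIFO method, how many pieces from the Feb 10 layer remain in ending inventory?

Feb 6, 265 sold [LIFO — newest first]: 213 @ $12 + 52 @ $11 = $3,128
Feb 9, 377 sold [LIFO — newest first]: 154 @ $13 + 223 @ $14 = $5,124
Feb 15, 312 sold [LIFO — newest first]: 149 @ $14 + 163 @ $20 = $5,346
Feb 17, 190 sold [LIFO — newest first]: 190 @ $21 = $3,990
Total COGS = $3,128 + $5,124 + $5,346 + $3,990 = $17,588
Ending inventory: 59 @ $11 + 125 @ $14 + 2 @ $20 + 168 @ $21 + 52 @ $23 = $7,163

2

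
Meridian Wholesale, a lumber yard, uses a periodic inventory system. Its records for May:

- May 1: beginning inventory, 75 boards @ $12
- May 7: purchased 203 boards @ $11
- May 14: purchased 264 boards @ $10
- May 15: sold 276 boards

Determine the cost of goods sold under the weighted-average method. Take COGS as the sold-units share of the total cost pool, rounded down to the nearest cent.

COGS = $2,939.75

May 15, sell 276: 276/542 × $5,773.00 → $2,939.75
Ending inventory (cost pool remaining) = $2,833.25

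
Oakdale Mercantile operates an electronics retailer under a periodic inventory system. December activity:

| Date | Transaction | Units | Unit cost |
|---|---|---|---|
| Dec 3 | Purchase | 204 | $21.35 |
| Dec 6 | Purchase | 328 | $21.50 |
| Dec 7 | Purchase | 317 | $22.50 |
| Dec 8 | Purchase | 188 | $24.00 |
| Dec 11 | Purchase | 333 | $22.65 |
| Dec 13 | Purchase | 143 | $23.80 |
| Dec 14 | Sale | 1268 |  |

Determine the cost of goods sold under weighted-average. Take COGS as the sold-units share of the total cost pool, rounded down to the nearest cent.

COGS = $28,492.49

Dec 14, sell 1268: 1268/1513 × $33,997.75 → $28,492.49
Ending inventory (cost pool remaining) = $5,505.26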